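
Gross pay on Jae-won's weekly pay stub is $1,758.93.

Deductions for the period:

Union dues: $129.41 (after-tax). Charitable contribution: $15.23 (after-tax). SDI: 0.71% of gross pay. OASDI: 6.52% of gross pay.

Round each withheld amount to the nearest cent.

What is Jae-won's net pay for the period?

OASDI: $1,758.93 × 0.0652 = $114.68
SDI: $1,758.93 × 0.0071 = $12.49
Charitable contribution: $15.23
Union dues: $129.41
Total deductions = $114.68 + $12.49 + $15.23 + $129.41 = $271.81
Net pay = $1,758.93 − $271.81 = $1,487.12

$1,487.12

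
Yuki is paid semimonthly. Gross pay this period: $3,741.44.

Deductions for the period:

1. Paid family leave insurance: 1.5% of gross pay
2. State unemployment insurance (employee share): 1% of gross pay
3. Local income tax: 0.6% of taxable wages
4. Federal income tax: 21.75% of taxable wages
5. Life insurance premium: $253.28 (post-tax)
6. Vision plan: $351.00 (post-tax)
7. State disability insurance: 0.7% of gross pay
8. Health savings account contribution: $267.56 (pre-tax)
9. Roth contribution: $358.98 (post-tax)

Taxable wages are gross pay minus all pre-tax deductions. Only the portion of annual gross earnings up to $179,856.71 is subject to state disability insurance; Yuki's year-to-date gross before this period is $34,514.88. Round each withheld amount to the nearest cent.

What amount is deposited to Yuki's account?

Health savings account contribution: $267.56
Taxable wages = $3,741.44 − $267.56 = $3,473.88
Local income tax: $3,473.88 × 0.006 = $20.84
Federal income tax: $3,473.88 × 0.2175 = $755.57
Paid family leave insurance: $3,741.44 × 0.015 = $56.12
State disability insurance: cap not yet reached, full $3,741.44 is subject → $3,741.44 × 0.007 = $26.19
State unemployment insurance (employee share): $3,741.44 × 0.01 = $37.41
Vision plan: $351.00
Life insurance premium: $253.28
Roth contribution: $358.98
Total deductions = $267.56 + $20.84 + $755.57 + $56.12 + $26.19 + $37.41 + $351.00 + $253.28 + $358.98 = $2,126.95
Net pay = $3,741.44 − $2,126.95 = $1,614.49

$1,614.49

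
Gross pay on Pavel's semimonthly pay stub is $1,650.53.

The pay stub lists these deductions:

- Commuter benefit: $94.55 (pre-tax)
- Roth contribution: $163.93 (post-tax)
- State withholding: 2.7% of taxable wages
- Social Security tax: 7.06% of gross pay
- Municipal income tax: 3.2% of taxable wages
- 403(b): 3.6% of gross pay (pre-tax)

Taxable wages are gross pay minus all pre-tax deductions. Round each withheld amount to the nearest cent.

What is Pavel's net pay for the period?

$1,127.80

Commuter benefit: $94.55
403(b): $1,650.53 × 0.036 = $59.42
Pre-tax total = $94.55 + $59.42 = $153.97
Taxable wages = $1,650.53 − $153.97 = $1,496.56
Municipal income tax: $1,496.56 × 0.032 = $47.89
State withholding: $1,496.56 × 0.027 = $40.41
Social Security tax: $1,650.53 × 0.0706 = $116.53
Roth contribution: $163.93
Total deductions = $94.55 + $59.42 + $47.89 + $40.41 + $116.53 + $163.93 = $522.73
Net pay = $1,650.53 − $522.73 = $1,127.80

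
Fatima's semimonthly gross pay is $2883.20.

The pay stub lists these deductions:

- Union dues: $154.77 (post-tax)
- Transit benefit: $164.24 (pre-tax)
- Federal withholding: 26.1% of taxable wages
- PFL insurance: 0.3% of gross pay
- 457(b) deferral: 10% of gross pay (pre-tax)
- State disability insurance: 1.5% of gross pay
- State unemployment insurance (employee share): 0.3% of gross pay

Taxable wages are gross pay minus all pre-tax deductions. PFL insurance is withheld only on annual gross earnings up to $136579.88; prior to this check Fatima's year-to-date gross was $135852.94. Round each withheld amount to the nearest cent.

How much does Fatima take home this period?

$1587.39

Transit benefit: $164.24
457(b) deferral: $2883.20 × 0.1 = $288.32
Pre-tax total = $164.24 + $288.32 = $452.56
Taxable wages = $2883.20 − $452.56 = $2430.64
Federal withholding: $2430.64 × 0.261 = $634.40
State unemployment insurance (employee share): $2883.20 × 0.003 = $8.65
PFL insurance: only $136579.88 − $135852.94 = $726.94 of this check is subject → $726.94 × 0.003 = $2.18
State disability insurance: $2883.20 × 0.015 = $43.25
Union dues: $154.77
Total deductions = $164.24 + $288.32 + $634.40 + $8.65 + $2.18 + $43.25 + $154.77 = $1295.81
Net pay = $2883.20 − $1295.81 = $1587.39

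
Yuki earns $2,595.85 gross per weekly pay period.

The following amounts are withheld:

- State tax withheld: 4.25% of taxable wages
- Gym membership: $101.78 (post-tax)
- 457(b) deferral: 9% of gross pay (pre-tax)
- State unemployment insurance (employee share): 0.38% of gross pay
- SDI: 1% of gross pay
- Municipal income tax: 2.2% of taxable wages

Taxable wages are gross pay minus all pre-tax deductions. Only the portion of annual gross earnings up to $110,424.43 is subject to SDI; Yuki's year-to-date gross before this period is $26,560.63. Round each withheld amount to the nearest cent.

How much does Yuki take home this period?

$2,072.26

457(b) deferral: $2,595.85 × 0.09 = $233.63
Taxable wages = $2,595.85 − $233.63 = $2,362.22
Municipal income tax: $2,362.22 × 0.022 = $51.97
State tax withheld: $2,362.22 × 0.0425 = $100.39
State unemployment insurance (employee share): $2,595.85 × 0.0038 = $9.86
SDI: cap not yet reached, full $2,595.85 is subject → $2,595.85 × 0.01 = $25.96
Gym membership: $101.78
Total deductions = $233.63 + $51.97 + $100.39 + $9.86 + $25.96 + $101.78 = $523.59
Net pay = $2,595.85 − $523.59 = $2,072.26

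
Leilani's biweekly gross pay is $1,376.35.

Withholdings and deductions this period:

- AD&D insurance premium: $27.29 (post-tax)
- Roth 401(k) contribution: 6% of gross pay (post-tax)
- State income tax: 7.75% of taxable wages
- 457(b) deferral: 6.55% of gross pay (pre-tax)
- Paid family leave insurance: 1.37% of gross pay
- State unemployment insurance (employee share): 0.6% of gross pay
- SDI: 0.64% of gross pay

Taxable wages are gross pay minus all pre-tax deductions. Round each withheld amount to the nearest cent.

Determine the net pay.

457(b) deferral: $1,376.35 × 0.0655 = $90.15
Taxable wages = $1,376.35 − $90.15 = $1,286.20
State income tax: $1,286.20 × 0.0775 = $99.68
SDI: $1,376.35 × 0.0064 = $8.81
Paid family leave insurance: $1,376.35 × 0.0137 = $18.86
State unemployment insurance (employee share): $1,376.35 × 0.006 = $8.26
AD&D insurance premium: $27.29
Roth 401(k) contribution: $1,376.35 × 0.06 = $82.58
Total deductions = $90.15 + $99.68 + $8.81 + $18.86 + $8.26 + $27.29 + $82.58 = $335.63
Net pay = $1,376.35 − $335.63 = $1,040.72

$1,040.72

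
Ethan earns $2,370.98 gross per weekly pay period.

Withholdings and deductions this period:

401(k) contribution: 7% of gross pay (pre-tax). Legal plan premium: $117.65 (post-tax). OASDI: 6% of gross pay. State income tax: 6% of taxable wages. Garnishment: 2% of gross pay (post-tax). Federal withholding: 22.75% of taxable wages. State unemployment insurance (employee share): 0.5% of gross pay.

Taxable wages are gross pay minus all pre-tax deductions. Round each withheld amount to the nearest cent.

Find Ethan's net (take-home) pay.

$1,251.89

401(k) contribution: $2,370.98 × 0.07 = $165.97
Taxable wages = $2,370.98 − $165.97 = $2,205.01
Federal withholding: $2,205.01 × 0.2275 = $501.64
State income tax: $2,205.01 × 0.06 = $132.30
OASDI: $2,370.98 × 0.06 = $142.26
State unemployment insurance (employee share): $2,370.98 × 0.005 = $11.85
Legal plan premium: $117.65
Garnishment: $2,370.98 × 0.02 = $47.42
Total deductions = $165.97 + $501.64 + $132.30 + $142.26 + $11.85 + $117.65 + $47.42 = $1,119.09
Net pay = $2,370.98 − $1,119.09 = $1,251.89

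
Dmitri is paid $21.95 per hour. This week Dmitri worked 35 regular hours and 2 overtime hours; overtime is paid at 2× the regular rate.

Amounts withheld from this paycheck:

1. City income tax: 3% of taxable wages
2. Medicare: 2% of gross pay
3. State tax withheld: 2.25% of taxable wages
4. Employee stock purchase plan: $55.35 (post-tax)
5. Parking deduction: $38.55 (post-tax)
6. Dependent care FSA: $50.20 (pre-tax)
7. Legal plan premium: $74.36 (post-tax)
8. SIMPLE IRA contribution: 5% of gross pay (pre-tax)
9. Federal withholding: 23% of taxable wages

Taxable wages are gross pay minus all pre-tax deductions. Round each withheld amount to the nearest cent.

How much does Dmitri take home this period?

$362.11

Regular pay: 35 × $21.95 = $768.25
Overtime pay: 2 × $21.95 × 2 = $87.80
Gross pay = $768.25 + $87.80 = $856.05
Dependent care FSA: $50.20
SIMPLE IRA contribution: $856.05 × 0.05 = $42.80
Pre-tax total = $50.20 + $42.80 = $93.00
Taxable wages = $856.05 − $93.00 = $763.05
Federal withholding: $763.05 × 0.23 = $175.50
City income tax: $763.05 × 0.03 = $22.89
State tax withheld: $763.05 × 0.0225 = $17.17
Medicare: $856.05 × 0.02 = $17.12
Legal plan premium: $74.36
Employee stock purchase plan: $55.35
Parking deduction: $38.55
Total deductions = $50.20 + $42.80 + $175.50 + $22.89 + $17.17 + $17.12 + $74.36 + $55.35 + $38.55 = $493.94
Net pay = $856.05 − $493.94 = $362.11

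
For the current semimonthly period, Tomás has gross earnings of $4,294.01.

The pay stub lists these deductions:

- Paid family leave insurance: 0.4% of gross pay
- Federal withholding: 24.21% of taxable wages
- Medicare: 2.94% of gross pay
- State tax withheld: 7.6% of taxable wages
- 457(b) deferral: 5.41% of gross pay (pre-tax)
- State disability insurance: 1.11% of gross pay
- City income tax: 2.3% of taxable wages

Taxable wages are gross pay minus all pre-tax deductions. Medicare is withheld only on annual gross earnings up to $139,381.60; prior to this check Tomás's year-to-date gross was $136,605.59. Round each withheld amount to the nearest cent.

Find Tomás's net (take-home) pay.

$2,529.80

457(b) deferral: $4,294.01 × 0.0541 = $232.31
Taxable wages = $4,294.01 − $232.31 = $4,061.70
Federal withholding: $4,061.70 × 0.2421 = $983.34
State tax withheld: $4,061.70 × 0.076 = $308.69
City income tax: $4,061.70 × 0.023 = $93.42
Paid family leave insurance: $4,294.01 × 0.004 = $17.18
State disability insurance: $4,294.01 × 0.0111 = $47.66
Medicare: only $139,381.60 − $136,605.59 = $2,776.01 of this check is subject → $2,776.01 × 0.0294 = $81.61
Total deductions = $232.31 + $983.34 + $308.69 + $93.42 + $17.18 + $47.66 + $81.61 = $1,764.21
Net pay = $4,294.01 − $1,764.21 = $2,529.80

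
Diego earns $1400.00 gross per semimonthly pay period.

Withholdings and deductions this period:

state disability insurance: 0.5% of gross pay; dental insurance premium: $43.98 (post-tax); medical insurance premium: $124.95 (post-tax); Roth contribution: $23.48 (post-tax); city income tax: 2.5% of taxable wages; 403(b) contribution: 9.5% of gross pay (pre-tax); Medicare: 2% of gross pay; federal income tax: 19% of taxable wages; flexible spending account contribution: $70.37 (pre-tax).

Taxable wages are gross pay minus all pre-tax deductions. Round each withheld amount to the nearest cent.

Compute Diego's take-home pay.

Flexible spending account contribution: $70.37
403(b) contribution: $1400.00 × 0.095 = $133.00
Pre-tax total = $70.37 + $133.00 = $203.37
Taxable wages = $1400.00 − $203.37 = $1196.63
City income tax: $1196.63 × 0.025 = $29.92
Federal income tax: $1196.63 × 0.19 = $227.36
Medicare: $1400.00 × 0.02 = $28.00
State disability insurance: $1400.00 × 0.005 = $7.00
Roth contribution: $23.48
Medical insurance premium: $124.95
Dental insurance premium: $43.98
Total deductions = $70.37 + $133.00 + $29.92 + $227.36 + $28.00 + $7.00 + $23.48 + $124.95 + $43.98 = $688.06
Net pay = $1400.00 − $688.06 = $711.94

$711.94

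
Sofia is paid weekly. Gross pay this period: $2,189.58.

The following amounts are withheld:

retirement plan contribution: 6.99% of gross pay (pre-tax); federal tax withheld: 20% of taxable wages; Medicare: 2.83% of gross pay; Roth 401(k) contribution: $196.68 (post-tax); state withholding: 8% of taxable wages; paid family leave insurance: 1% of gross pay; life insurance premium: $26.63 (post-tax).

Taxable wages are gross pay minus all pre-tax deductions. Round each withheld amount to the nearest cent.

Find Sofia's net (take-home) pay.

Retirement plan contribution: $2,189.58 × 0.0699 = $153.05
Taxable wages = $2,189.58 − $153.05 = $2,036.53
State withholding: $2,036.53 × 0.08 = $162.92
Federal tax withheld: $2,036.53 × 0.2 = $407.31
Medicare: $2,189.58 × 0.0283 = $61.97
Paid family leave insurance: $2,189.58 × 0.01 = $21.90
Life insurance premium: $26.63
Roth 401(k) contribution: $196.68
Total deductions = $153.05 + $162.92 + $407.31 + $61.97 + $21.90 + $26.63 + $196.68 = $1,030.46
Net pay = $2,189.58 − $1,030.46 = $1,159.12

$1,159.12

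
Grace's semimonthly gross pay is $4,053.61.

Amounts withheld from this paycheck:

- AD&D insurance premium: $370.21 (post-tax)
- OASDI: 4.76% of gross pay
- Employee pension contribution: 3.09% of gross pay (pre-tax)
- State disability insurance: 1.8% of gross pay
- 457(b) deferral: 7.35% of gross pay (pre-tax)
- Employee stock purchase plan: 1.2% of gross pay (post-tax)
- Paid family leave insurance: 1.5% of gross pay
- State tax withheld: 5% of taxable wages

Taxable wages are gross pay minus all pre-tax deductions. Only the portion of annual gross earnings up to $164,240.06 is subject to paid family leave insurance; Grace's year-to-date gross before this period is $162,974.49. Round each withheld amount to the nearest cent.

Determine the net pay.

$2,745.15

Employee pension contribution: $4,053.61 × 0.0309 = $125.26
457(b) deferral: $4,053.61 × 0.0735 = $297.94
Pre-tax total = $125.26 + $297.94 = $423.20
Taxable wages = $4,053.61 − $423.20 = $3,630.41
State tax withheld: $3,630.41 × 0.05 = $181.52
State disability insurance: $4,053.61 × 0.018 = $72.96
OASDI: $4,053.61 × 0.0476 = $192.95
Paid family leave insurance: only $164,240.06 − $162,974.49 = $1,265.57 of this check is subject → $1,265.57 × 0.015 = $18.98
AD&D insurance premium: $370.21
Employee stock purchase plan: $4,053.61 × 0.012 = $48.64
Total deductions = $125.26 + $297.94 + $181.52 + $72.96 + $192.95 + $18.98 + $370.21 + $48.64 = $1,308.46
Net pay = $4,053.61 − $1,308.46 = $2,745.15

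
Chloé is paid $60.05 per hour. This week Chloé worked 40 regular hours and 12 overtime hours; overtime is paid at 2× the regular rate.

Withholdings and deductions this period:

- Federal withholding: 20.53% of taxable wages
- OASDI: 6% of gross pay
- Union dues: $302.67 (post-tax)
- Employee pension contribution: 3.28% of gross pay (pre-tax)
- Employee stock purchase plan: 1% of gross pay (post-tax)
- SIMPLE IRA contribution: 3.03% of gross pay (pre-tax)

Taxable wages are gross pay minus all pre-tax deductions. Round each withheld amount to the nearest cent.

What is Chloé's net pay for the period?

$2,289.78

Regular pay: 40 × $60.05 = $2,402.00
Overtime pay: 12 × $60.05 × 2 = $1,441.20
Gross pay = $2,402.00 + $1,441.20 = $3,843.20
SIMPLE IRA contribution: $3,843.20 × 0.0303 = $116.45
Employee pension contribution: $3,843.20 × 0.0328 = $126.06
Pre-tax total = $116.45 + $126.06 = $242.51
Taxable wages = $3,843.20 − $242.51 = $3,600.69
Federal withholding: $3,600.69 × 0.2053 = $739.22
OASDI: $3,843.20 × 0.06 = $230.59
Employee stock purchase plan: $3,843.20 × 0.01 = $38.43
Union dues: $302.67
Total deductions = $116.45 + $126.06 + $739.22 + $230.59 + $38.43 + $302.67 = $1,553.42
Net pay = $3,843.20 − $1,553.42 = $2,289.78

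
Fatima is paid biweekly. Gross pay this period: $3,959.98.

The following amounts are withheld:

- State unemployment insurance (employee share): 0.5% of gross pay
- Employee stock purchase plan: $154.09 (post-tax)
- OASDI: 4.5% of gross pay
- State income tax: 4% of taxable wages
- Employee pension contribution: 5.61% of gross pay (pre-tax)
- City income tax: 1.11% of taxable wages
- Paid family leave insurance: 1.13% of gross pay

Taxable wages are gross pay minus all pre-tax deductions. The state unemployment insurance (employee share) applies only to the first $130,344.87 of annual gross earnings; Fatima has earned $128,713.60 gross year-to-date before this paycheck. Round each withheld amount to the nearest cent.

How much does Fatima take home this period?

Employee pension contribution: $3,959.98 × 0.0561 = $222.15
Taxable wages = $3,959.98 − $222.15 = $3,737.83
City income tax: $3,737.83 × 0.0111 = $41.49
State income tax: $3,737.83 × 0.04 = $149.51
Paid family leave insurance: $3,959.98 × 0.0113 = $44.75
State unemployment insurance (employee share): only $130,344.87 − $128,713.60 = $1,631.27 of this check is subject → $1,631.27 × 0.005 = $8.16
OASDI: $3,959.98 × 0.045 = $178.20
Employee stock purchase plan: $154.09
Total deductions = $222.15 + $41.49 + $149.51 + $44.75 + $8.16 + $178.20 + $154.09 = $798.35
Net pay = $3,959.98 − $798.35 = $3,161.63

$3,161.63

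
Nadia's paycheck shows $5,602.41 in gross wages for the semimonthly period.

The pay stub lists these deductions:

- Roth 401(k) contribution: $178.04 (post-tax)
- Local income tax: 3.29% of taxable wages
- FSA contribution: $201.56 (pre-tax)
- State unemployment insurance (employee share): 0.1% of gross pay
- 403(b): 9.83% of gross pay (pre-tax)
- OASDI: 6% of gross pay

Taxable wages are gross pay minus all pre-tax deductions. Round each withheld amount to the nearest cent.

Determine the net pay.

$4,170.78

FSA contribution: $201.56
403(b): $5,602.41 × 0.0983 = $550.72
Pre-tax total = $201.56 + $550.72 = $752.28
Taxable wages = $5,602.41 − $752.28 = $4,850.13
Local income tax: $4,850.13 × 0.0329 = $159.57
State unemployment insurance (employee share): $5,602.41 × 0.001 = $5.60
OASDI: $5,602.41 × 0.06 = $336.14
Roth 401(k) contribution: $178.04
Total deductions = $201.56 + $550.72 + $159.57 + $5.60 + $336.14 + $178.04 = $1,431.63
Net pay = $5,602.41 − $1,431.63 = $4,170.78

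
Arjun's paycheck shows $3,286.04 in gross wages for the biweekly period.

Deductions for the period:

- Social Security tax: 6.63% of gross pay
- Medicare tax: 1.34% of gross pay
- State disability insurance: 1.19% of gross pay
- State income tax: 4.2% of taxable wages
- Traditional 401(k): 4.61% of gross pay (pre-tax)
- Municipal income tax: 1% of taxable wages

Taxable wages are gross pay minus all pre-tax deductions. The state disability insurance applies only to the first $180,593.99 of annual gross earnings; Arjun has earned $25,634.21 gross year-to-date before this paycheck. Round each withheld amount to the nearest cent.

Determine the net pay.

$2,670.56

Traditional 401(k): $3,286.04 × 0.0461 = $151.49
Taxable wages = $3,286.04 − $151.49 = $3,134.55
State income tax: $3,134.55 × 0.042 = $131.65
Municipal income tax: $3,134.55 × 0.01 = $31.35
State disability insurance: cap not yet reached, full $3,286.04 is subject → $3,286.04 × 0.0119 = $39.10
Medicare tax: $3,286.04 × 0.0134 = $44.03
Social Security tax: $3,286.04 × 0.0663 = $217.86
Total deductions = $151.49 + $131.65 + $31.35 + $39.10 + $44.03 + $217.86 = $615.48
Net pay = $3,286.04 − $615.48 = $2,670.56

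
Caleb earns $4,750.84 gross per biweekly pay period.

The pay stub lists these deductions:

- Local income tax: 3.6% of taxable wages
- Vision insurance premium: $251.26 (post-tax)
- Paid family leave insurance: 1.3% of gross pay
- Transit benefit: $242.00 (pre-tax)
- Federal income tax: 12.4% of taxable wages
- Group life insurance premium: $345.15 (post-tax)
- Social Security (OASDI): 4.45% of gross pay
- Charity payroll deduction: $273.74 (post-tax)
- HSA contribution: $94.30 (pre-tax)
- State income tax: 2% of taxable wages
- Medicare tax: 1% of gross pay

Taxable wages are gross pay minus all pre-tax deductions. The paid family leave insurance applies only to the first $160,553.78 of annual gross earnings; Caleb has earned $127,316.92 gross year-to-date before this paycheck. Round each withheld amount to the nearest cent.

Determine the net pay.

HSA contribution: $94.30
Transit benefit: $242.00
Pre-tax total = $94.30 + $242.00 = $336.30
Taxable wages = $4,750.84 − $336.30 = $4,414.54
Federal income tax: $4,414.54 × 0.124 = $547.40
Local income tax: $4,414.54 × 0.036 = $158.92
State income tax: $4,414.54 × 0.02 = $88.29
Social Security (OASDI): $4,750.84 × 0.0445 = $211.41
Paid family leave insurance: cap not yet reached, full $4,750.84 is subject → $4,750.84 × 0.013 = $61.76
Medicare tax: $4,750.84 × 0.01 = $47.51
Charity payroll deduction: $273.74
Vision insurance premium: $251.26
Group life insurance premium: $345.15
Total deductions = $94.30 + $242.00 + $547.40 + $158.92 + $88.29 + $211.41 + $61.76 + $47.51 + $273.74 + $251.26 + $345.15 = $2,321.74
Net pay = $4,750.84 − $2,321.74 = $2,429.10

$2,429.10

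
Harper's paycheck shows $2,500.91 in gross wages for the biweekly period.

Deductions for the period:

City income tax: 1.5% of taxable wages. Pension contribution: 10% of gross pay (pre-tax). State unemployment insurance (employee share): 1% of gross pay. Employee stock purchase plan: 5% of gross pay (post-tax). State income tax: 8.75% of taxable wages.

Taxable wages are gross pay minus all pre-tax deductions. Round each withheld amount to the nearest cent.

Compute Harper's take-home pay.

$1,870.05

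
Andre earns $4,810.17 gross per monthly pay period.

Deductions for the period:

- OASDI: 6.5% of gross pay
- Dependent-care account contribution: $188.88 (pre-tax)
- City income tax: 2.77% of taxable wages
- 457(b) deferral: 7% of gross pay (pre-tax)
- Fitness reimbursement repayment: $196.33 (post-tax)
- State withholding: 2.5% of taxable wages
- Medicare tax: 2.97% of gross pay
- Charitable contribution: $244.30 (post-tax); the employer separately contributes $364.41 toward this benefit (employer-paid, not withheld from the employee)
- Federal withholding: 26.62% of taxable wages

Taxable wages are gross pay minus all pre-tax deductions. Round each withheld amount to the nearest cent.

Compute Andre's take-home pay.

$2,022.08

Dependent-care account contribution: $188.88
457(b) deferral: $4,810.17 × 0.07 = $336.71
Pre-tax total = $188.88 + $336.71 = $525.59
Taxable wages = $4,810.17 − $525.59 = $4,284.58
State withholding: $4,284.58 × 0.025 = $107.11
Federal withholding: $4,284.58 × 0.2662 = $1,140.56
City income tax: $4,284.58 × 0.0277 = $118.68
OASDI: $4,810.17 × 0.065 = $312.66
Medicare tax: $4,810.17 × 0.0297 = $142.86
Charitable contribution: $244.30
Fitness reimbursement repayment: $196.33
(Employer's $364.41 toward charitable contribution is not withheld from the employee.)
Total deductions = $188.88 + $336.71 + $107.11 + $1,140.56 + $118.68 + $312.66 + $142.86 + $244.30 + $196.33 = $2,788.09
Net pay = $4,810.17 − $2,788.09 = $2,022.08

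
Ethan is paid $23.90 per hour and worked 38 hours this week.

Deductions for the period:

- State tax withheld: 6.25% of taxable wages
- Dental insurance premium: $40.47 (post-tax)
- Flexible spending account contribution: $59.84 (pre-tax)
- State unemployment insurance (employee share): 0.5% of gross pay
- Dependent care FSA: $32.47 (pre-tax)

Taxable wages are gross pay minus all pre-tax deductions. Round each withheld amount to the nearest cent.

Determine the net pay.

$719.89

Gross pay: 38 × $23.90 = $908.20
Dependent care FSA: $32.47
Flexible spending account contribution: $59.84
Pre-tax total = $32.47 + $59.84 = $92.31
Taxable wages = $908.20 − $92.31 = $815.89
State tax withheld: $815.89 × 0.0625 = $50.99
State unemployment insurance (employee share): $908.20 × 0.005 = $4.54
Dental insurance premium: $40.47
Total deductions = $32.47 + $59.84 + $50.99 + $4.54 + $40.47 = $188.31
Net pay = $908.20 − $188.31 = $719.89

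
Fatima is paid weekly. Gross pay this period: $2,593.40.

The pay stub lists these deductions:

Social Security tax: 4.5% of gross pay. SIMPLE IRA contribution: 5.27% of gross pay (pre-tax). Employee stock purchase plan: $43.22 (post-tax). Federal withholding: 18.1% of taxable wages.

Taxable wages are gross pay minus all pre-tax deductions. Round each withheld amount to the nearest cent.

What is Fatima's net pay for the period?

SIMPLE IRA contribution: $2,593.40 × 0.0527 = $136.67
Taxable wages = $2,593.40 − $136.67 = $2,456.73
Federal withholding: $2,456.73 × 0.181 = $444.67
Social Security tax: $2,593.40 × 0.045 = $116.70
Employee stock purchase plan: $43.22
Total deductions = $136.67 + $444.67 + $116.70 + $43.22 = $741.26
Net pay = $2,593.40 − $741.26 = $1,852.14

$1,852.14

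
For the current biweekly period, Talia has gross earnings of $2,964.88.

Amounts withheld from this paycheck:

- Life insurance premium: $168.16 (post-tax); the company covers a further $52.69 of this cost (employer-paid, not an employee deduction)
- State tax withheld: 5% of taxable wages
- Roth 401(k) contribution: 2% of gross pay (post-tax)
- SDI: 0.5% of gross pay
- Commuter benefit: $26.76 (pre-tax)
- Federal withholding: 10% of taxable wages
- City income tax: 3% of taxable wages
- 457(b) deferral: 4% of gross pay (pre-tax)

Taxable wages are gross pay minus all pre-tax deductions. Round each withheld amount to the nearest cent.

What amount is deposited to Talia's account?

$2,069.72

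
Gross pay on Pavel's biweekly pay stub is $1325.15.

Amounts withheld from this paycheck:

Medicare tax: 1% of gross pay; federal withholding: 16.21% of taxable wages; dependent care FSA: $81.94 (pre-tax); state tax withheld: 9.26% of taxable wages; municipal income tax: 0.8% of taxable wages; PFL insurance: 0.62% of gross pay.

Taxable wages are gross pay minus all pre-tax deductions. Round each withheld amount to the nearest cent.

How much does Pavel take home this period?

$895.15

Dependent care FSA: $81.94
Taxable wages = $1325.15 − $81.94 = $1243.21
Municipal income tax: $1243.21 × 0.008 = $9.95
Federal withholding: $1243.21 × 0.1621 = $201.52
State tax withheld: $1243.21 × 0.0926 = $115.12
PFL insurance: $1325.15 × 0.0062 = $8.22
Medicare tax: $1325.15 × 0.01 = $13.25
Total deductions = $81.94 + $9.95 + $201.52 + $115.12 + $8.22 + $13.25 = $430.00
Net pay = $1325.15 − $430.00 = $895.15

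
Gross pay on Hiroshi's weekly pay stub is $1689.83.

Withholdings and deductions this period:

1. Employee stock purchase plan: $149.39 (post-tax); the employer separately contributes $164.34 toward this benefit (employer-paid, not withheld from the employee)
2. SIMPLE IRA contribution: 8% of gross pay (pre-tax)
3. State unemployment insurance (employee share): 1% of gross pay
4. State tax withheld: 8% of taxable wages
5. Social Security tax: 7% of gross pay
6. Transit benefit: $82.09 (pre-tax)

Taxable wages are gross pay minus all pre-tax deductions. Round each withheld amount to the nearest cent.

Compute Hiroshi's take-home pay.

Transit benefit: $82.09
SIMPLE IRA contribution: $1689.83 × 0.08 = $135.19
Pre-tax total = $82.09 + $135.19 = $217.28
Taxable wages = $1689.83 − $217.28 = $1472.55
State tax withheld: $1472.55 × 0.08 = $117.80
State unemployment insurance (employee share): $1689.83 × 0.01 = $16.90
Social Security tax: $1689.83 × 0.07 = $118.29
Employee stock purchase plan: $149.39
(Employer's $164.34 toward employee stock purchase plan is not withheld from the employee.)
Total deductions = $82.09 + $135.19 + $117.80 + $16.90 + $118.29 + $149.39 = $619.66
Net pay = $1689.83 − $619.66 = $1070.17

$1070.17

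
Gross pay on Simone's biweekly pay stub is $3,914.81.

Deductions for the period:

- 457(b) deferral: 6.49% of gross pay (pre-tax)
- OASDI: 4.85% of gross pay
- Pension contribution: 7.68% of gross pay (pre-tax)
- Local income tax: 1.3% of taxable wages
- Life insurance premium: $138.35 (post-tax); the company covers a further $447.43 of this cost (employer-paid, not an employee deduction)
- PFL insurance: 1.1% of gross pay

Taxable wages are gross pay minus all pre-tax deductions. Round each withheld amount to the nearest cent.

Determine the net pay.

$2,945.12

Pension contribution: $3,914.81 × 0.0768 = $300.66
457(b) deferral: $3,914.81 × 0.0649 = $254.07
Pre-tax total = $300.66 + $254.07 = $554.73
Taxable wages = $3,914.81 − $554.73 = $3,360.08
Local income tax: $3,360.08 × 0.013 = $43.68
OASDI: $3,914.81 × 0.0485 = $189.87
PFL insurance: $3,914.81 × 0.011 = $43.06
Life insurance premium: $138.35
(Employer's $447.43 toward life insurance premium is not withheld from the employee.)
Total deductions = $300.66 + $254.07 + $43.68 + $189.87 + $43.06 + $138.35 = $969.69
Net pay = $3,914.81 − $969.69 = $2,945.12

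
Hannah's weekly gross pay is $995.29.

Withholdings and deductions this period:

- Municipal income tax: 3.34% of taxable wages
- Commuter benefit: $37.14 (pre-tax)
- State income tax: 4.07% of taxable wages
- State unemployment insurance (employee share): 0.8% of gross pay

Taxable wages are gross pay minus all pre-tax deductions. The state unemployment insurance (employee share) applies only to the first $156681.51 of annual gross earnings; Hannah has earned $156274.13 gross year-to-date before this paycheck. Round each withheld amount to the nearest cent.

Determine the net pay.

Commuter benefit: $37.14
Taxable wages = $995.29 − $37.14 = $958.15
State income tax: $958.15 × 0.0407 = $39.00
Municipal income tax: $958.15 × 0.0334 = $32.00
State unemployment insurance (employee share): only $156681.51 − $156274.13 = $407.38 of this check is subject → $407.38 × 0.008 = $3.26
Total deductions = $37.14 + $39.00 + $32.00 + $3.26 = $111.40
Net pay = $995.29 − $111.40 = $883.89

$883.89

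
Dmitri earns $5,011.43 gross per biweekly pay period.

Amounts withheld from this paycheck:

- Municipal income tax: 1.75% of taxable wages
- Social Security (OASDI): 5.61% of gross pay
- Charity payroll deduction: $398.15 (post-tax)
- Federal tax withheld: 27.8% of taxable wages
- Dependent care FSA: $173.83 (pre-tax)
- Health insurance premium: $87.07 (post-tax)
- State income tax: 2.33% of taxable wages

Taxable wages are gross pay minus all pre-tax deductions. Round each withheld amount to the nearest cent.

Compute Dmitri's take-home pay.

Dependent care FSA: $173.83
Taxable wages = $5,011.43 − $173.83 = $4,837.60
Federal tax withheld: $4,837.60 × 0.278 = $1,344.85
Municipal income tax: $4,837.60 × 0.0175 = $84.66
State income tax: $4,837.60 × 0.0233 = $112.72
Social Security (OASDI): $5,011.43 × 0.0561 = $281.14
Charity payroll deduction: $398.15
Health insurance premium: $87.07
Total deductions = $173.83 + $1,344.85 + $84.66 + $112.72 + $281.14 + $398.15 + $87.07 = $2,482.42
Net pay = $5,011.43 − $2,482.42 = $2,529.01

$2,529.01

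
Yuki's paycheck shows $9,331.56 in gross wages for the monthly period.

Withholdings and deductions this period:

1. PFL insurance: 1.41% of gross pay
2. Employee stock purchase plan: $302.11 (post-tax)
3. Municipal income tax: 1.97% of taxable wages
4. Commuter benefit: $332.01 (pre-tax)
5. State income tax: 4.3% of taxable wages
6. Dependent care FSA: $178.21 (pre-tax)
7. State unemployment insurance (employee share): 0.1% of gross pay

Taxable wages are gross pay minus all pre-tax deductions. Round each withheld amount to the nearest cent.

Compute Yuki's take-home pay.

$7,825.23

Commuter benefit: $332.01
Dependent care FSA: $178.21
Pre-tax total = $332.01 + $178.21 = $510.22
Taxable wages = $9,331.56 − $510.22 = $8,821.34
Municipal income tax: $8,821.34 × 0.0197 = $173.78
State income tax: $8,821.34 × 0.043 = $379.32
PFL insurance: $9,331.56 × 0.0141 = $131.57
State unemployment insurance (employee share): $9,331.56 × 0.001 = $9.33
Employee stock purchase plan: $302.11
Total deductions = $332.01 + $178.21 + $173.78 + $379.32 + $131.57 + $9.33 + $302.11 = $1,506.33
Net pay = $9,331.56 − $1,506.33 = $7,825.23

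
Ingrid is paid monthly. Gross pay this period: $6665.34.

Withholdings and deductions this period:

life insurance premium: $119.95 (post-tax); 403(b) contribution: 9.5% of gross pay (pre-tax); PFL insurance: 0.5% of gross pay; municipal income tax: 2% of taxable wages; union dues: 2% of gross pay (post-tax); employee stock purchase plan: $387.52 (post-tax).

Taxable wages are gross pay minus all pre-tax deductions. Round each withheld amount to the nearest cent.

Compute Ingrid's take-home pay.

$5237.38

403(b) contribution: $6665.34 × 0.095 = $633.21
Taxable wages = $6665.34 − $633.21 = $6032.13
Municipal income tax: $6032.13 × 0.02 = $120.64
PFL insurance: $6665.34 × 0.005 = $33.33
Union dues: $6665.34 × 0.02 = $133.31
Life insurance premium: $119.95
Employee stock purchase plan: $387.52
Total deductions = $633.21 + $120.64 + $33.33 + $133.31 + $119.95 + $387.52 = $1427.96
Net pay = $6665.34 − $1427.96 = $5237.38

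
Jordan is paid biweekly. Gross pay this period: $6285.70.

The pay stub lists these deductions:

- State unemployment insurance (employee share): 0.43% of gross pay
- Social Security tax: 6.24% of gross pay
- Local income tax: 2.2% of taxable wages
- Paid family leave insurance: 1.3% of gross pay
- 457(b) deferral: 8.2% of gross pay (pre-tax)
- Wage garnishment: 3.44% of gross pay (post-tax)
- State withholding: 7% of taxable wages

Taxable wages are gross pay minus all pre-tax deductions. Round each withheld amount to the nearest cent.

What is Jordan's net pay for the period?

$4522.20

457(b) deferral: $6285.70 × 0.082 = $515.43
Taxable wages = $6285.70 − $515.43 = $5770.27
Local income tax: $5770.27 × 0.022 = $126.95
State withholding: $5770.27 × 0.07 = $403.92
Paid family leave insurance: $6285.70 × 0.013 = $81.71
Social Security tax: $6285.70 × 0.0624 = $392.23
State unemployment insurance (employee share): $6285.70 × 0.0043 = $27.03
Wage garnishment: $6285.70 × 0.0344 = $216.23
Total deductions = $515.43 + $126.95 + $403.92 + $81.71 + $392.23 + $27.03 + $216.23 = $1763.50
Net pay = $6285.70 − $1763.50 = $4522.20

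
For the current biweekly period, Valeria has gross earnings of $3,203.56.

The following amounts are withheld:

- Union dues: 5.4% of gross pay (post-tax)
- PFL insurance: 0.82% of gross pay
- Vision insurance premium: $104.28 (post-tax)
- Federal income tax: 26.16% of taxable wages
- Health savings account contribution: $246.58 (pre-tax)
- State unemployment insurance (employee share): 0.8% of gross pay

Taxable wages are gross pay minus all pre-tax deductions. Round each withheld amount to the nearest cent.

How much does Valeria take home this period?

$1,854.26

Health savings account contribution: $246.58
Taxable wages = $3,203.56 − $246.58 = $2,956.98
Federal income tax: $2,956.98 × 0.2616 = $773.55
State unemployment insurance (employee share): $3,203.56 × 0.008 = $25.63
PFL insurance: $3,203.56 × 0.0082 = $26.27
Union dues: $3,203.56 × 0.054 = $172.99
Vision insurance premium: $104.28
Total deductions = $246.58 + $773.55 + $25.63 + $26.27 + $172.99 + $104.28 = $1,349.30
Net pay = $3,203.56 − $1,349.30 = $1,854.26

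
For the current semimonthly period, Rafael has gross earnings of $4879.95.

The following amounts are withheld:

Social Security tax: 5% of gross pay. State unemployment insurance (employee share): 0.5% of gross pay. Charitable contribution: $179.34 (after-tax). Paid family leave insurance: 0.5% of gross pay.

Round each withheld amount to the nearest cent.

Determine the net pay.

$4407.81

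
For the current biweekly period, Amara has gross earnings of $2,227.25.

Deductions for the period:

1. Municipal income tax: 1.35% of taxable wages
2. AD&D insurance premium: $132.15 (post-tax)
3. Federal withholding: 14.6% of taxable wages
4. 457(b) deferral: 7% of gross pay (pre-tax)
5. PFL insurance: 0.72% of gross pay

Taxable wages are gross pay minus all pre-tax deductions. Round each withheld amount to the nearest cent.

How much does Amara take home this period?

$1,592.77

457(b) deferral: $2,227.25 × 0.07 = $155.91
Taxable wages = $2,227.25 − $155.91 = $2,071.34
Federal withholding: $2,071.34 × 0.146 = $302.42
Municipal income tax: $2,071.34 × 0.0135 = $27.96
PFL insurance: $2,227.25 × 0.0072 = $16.04
AD&D insurance premium: $132.15
Total deductions = $155.91 + $302.42 + $27.96 + $16.04 + $132.15 = $634.48
Net pay = $2,227.25 − $634.48 = $1,592.77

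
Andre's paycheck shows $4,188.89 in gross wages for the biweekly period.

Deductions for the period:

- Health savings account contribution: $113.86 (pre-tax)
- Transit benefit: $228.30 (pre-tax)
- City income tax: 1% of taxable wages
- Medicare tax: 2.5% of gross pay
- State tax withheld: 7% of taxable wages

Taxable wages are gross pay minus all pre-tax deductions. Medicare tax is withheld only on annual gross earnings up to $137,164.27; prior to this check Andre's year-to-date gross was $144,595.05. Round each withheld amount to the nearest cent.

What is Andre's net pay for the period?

$3,538.99

Transit benefit: $228.30
Health savings account contribution: $113.86
Pre-tax total = $228.30 + $113.86 = $342.16
Taxable wages = $4,188.89 − $342.16 = $3,846.73
State tax withheld: $3,846.73 × 0.07 = $269.27
City income tax: $3,846.73 × 0.01 = $38.47
Medicare tax: annual cap $137,164.27 already reached (YTD $144,595.05), so $0.00
Total deductions = $228.30 + $113.86 + $269.27 + $38.47 + $0.00 = $649.90
Net pay = $4,188.89 − $649.90 = $3,538.99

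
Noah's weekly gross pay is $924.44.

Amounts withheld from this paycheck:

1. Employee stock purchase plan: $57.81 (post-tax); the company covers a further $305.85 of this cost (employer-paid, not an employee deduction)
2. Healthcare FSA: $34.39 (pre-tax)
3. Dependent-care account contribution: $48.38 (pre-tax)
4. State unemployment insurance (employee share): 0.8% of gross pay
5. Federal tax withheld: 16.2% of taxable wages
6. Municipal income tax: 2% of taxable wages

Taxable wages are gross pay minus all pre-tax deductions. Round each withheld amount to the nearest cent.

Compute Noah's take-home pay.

$623.28

Dependent-care account contribution: $48.38
Healthcare FSA: $34.39
Pre-tax total = $48.38 + $34.39 = $82.77
Taxable wages = $924.44 − $82.77 = $841.67
Federal tax withheld: $841.67 × 0.162 = $136.35
Municipal income tax: $841.67 × 0.02 = $16.83
State unemployment insurance (employee share): $924.44 × 0.008 = $7.40
Employee stock purchase plan: $57.81
(Employer's $305.85 toward employee stock purchase plan is not withheld from the employee.)
Total deductions = $48.38 + $34.39 + $136.35 + $16.83 + $7.40 + $57.81 = $301.16
Net pay = $924.44 − $301.16 = $623.28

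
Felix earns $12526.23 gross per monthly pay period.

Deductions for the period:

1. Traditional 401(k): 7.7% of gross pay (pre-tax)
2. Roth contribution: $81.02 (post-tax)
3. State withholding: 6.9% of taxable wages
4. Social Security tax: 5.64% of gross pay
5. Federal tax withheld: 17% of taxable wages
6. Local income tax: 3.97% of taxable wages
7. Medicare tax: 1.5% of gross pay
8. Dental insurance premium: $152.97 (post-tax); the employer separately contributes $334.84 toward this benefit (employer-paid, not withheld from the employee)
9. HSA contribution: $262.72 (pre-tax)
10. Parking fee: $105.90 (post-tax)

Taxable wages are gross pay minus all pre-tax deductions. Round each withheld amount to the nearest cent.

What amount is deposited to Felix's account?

$6915.70

HSA contribution: $262.72
Traditional 401(k): $12526.23 × 0.077 = $964.52
Pre-tax total = $262.72 + $964.52 = $1227.24
Taxable wages = $12526.23 − $1227.24 = $11298.99
Federal tax withheld: $11298.99 × 0.17 = $1920.83
Local income tax: $11298.99 × 0.0397 = $448.57
State withholding: $11298.99 × 0.069 = $779.63
Social Security tax: $12526.23 × 0.0564 = $706.48
Medicare tax: $12526.23 × 0.015 = $187.89
Roth contribution: $81.02
Dental insurance premium: $152.97
Parking fee: $105.90
(Employer's $334.84 toward dental insurance premium is not withheld from the employee.)
Total deductions = $262.72 + $964.52 + $1920.83 + $448.57 + $779.63 + $706.48 + $187.89 + $81.02 + $152.97 + $105.90 = $5610.53
Net pay = $12526.23 − $5610.53 = $6915.70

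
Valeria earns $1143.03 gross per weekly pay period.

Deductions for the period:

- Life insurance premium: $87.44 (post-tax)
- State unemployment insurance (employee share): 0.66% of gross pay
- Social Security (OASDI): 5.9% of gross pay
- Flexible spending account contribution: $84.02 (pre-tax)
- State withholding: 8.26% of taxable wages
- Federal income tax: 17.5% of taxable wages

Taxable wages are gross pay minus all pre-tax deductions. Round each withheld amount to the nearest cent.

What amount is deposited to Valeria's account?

$623.79

Flexible spending account contribution: $84.02
Taxable wages = $1143.03 − $84.02 = $1059.01
State withholding: $1059.01 × 0.0826 = $87.47
Federal income tax: $1059.01 × 0.175 = $185.33
State unemployment insurance (employee share): $1143.03 × 0.0066 = $7.54
Social Security (OASDI): $1143.03 × 0.059 = $67.44
Life insurance premium: $87.44
Total deductions = $84.02 + $87.47 + $185.33 + $7.54 + $67.44 + $87.44 = $519.24
Net pay = $1143.03 − $519.24 = $623.79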